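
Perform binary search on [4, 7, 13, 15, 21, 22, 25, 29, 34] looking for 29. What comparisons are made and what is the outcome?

Binary search for 29 in [4, 7, 13, 15, 21, 22, 25, 29, 34]:

lo=0, hi=8, mid=4, arr[mid]=21 -> 21 < 29, search right half
lo=5, hi=8, mid=6, arr[mid]=25 -> 25 < 29, search right half
lo=7, hi=8, mid=7, arr[mid]=29 -> Found target at index 7!

Binary search finds 29 at index 7 after 3 comparisons. The search repeatedly halves the search space by comparing with the middle element.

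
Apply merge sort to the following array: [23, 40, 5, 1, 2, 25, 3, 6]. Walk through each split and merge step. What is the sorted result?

Merge sort trace:

Split: [23, 40, 5, 1, 2, 25, 3, 6] -> [23, 40, 5, 1] and [2, 25, 3, 6]
  Split: [23, 40, 5, 1] -> [23, 40] and [5, 1]
    Split: [23, 40] -> [23] and [40]
    Merge: [23] + [40] -> [23, 40]
    Split: [5, 1] -> [5] and [1]
    Merge: [5] + [1] -> [1, 5]
  Merge: [23, 40] + [1, 5] -> [1, 5, 23, 40]
  Split: [2, 25, 3, 6] -> [2, 25] and [3, 6]
    Split: [2, 25] -> [2] and [25]
    Merge: [2] + [25] -> [2, 25]
    Split: [3, 6] -> [3] and [6]
    Merge: [3] + [6] -> [3, 6]
  Merge: [2, 25] + [3, 6] -> [2, 3, 6, 25]
Merge: [1, 5, 23, 40] + [2, 3, 6, 25] -> [1, 2, 3, 5, 6, 23, 25, 40]

Final sorted array: [1, 2, 3, 5, 6, 23, 25, 40]

The merge sort proceeds by recursively splitting the array and merging sorted halves.
After all merges, the sorted array is [1, 2, 3, 5, 6, 23, 25, 40].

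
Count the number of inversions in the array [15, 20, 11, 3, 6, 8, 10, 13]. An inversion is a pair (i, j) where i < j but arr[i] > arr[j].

Finding inversions in [15, 20, 11, 3, 6, 8, 10, 13]:

(0, 2): arr[0]=15 > arr[2]=11
(0, 3): arr[0]=15 > arr[3]=3
(0, 4): arr[0]=15 > arr[4]=6
(0, 5): arr[0]=15 > arr[5]=8
(0, 6): arr[0]=15 > arr[6]=10
(0, 7): arr[0]=15 > arr[7]=13
(1, 2): arr[1]=20 > arr[2]=11
(1, 3): arr[1]=20 > arr[3]=3
(1, 4): arr[1]=20 > arr[4]=6
(1, 5): arr[1]=20 > arr[5]=8
(1, 6): arr[1]=20 > arr[6]=10
(1, 7): arr[1]=20 > arr[7]=13
(2, 3): arr[2]=11 > arr[3]=3
(2, 4): arr[2]=11 > arr[4]=6
(2, 5): arr[2]=11 > arr[5]=8
(2, 6): arr[2]=11 > arr[6]=10

Total inversions: 16

The array has 16 inversion(s): (0,2), (0,3), (0,4), (0,5), (0,6), (0,7), (1,2), (1,3), (1,4), (1,5), (1,6), (1,7), (2,3), (2,4), (2,5), (2,6). Each pair (i,j) satisfies i < j and arr[i] > arr[j].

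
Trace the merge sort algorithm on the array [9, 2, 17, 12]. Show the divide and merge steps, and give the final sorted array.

Merge sort trace:

Split: [9, 2, 17, 12] -> [9, 2] and [17, 12]
  Split: [9, 2] -> [9] and [2]
  Merge: [9] + [2] -> [2, 9]
  Split: [17, 12] -> [17] and [12]
  Merge: [17] + [12] -> [12, 17]
Merge: [2, 9] + [12, 17] -> [2, 9, 12, 17]

Final sorted array: [2, 9, 12, 17]

The merge sort proceeds by recursively splitting the array and merging sorted halves.
After all merges, the sorted array is [2, 9, 12, 17].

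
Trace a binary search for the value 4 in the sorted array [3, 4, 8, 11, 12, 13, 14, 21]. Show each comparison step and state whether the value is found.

Binary search for 4 in [3, 4, 8, 11, 12, 13, 14, 21]:

lo=0, hi=7, mid=3, arr[mid]=11 -> 11 > 4, search left half
lo=0, hi=2, mid=1, arr[mid]=4 -> Found target at index 1!

Binary search finds 4 at index 1 after 2 comparisons. The search repeatedly halves the search space by comparing with the middle element.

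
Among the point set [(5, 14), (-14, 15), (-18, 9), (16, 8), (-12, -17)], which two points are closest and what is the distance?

Computing all pairwise distances among 5 points:

d((5, 14), (-14, 15)) = 19.0263
d((5, 14), (-18, 9)) = 23.5372
d((5, 14), (16, 8)) = 12.53
d((5, 14), (-12, -17)) = 35.3553
d((-14, 15), (-18, 9)) = 7.2111 <-- minimum
d((-14, 15), (16, 8)) = 30.8058
d((-14, 15), (-12, -17)) = 32.0624
d((-18, 9), (16, 8)) = 34.0147
d((-18, 9), (-12, -17)) = 26.6833
d((16, 8), (-12, -17)) = 37.5366

Closest pair: (-14, 15) and (-18, 9) with distance 7.2111

The closest pair is (-14, 15) and (-18, 9) with Euclidean distance 7.2111. For 5 points, brute-force pairwise comparison is shown above. For large n, the divide-and-conquer algorithm (sort by x, recurse on halves, check the dividing strip) achieves O(n log n).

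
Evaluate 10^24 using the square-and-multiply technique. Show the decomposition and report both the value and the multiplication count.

Computing 10^24 by squaring (build up from 10^1; each line after the first costs one multiplication):

10^1 = 10
10^2 = (10^1)^2 = 10^2 = 100
10^3 = 10 * 10^2 = 10 * 100 = 1000
10^6 = (10^3)^2 = 1000^2 = 1000000
10^12 = (10^6)^2 = 1000000^2 = 1000000000000
10^24 = (10^12)^2 = 1000000000000^2 = 1000000000000000000000000

Result: 1000000000000000000000000
Multiplications needed: 5 (5 lines after 10^1)

10^24 = 1000000000000000000000000. Using exponentiation by squaring, this requires 5 multiplications. The key idea: if the exponent is even, square the half-power; if odd, multiply by the base once.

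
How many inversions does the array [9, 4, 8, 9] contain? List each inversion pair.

Finding inversions in [9, 4, 8, 9]:

(0, 1): arr[0]=9 > arr[1]=4
(0, 2): arr[0]=9 > arr[2]=8

Total inversions: 2

The array has 2 inversion(s): (0,1), (0,2). Each pair (i,j) satisfies i < j and arr[i] > arr[j].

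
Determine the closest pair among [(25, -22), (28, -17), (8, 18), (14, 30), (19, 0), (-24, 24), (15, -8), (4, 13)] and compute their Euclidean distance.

Computing all pairwise distances among 8 points:

d((25, -22), (28, -17)) = 5.831 <-- minimum
d((25, -22), (8, 18)) = 43.4626
d((25, -22), (14, 30)) = 53.1507
d((25, -22), (19, 0)) = 22.8035
d((25, -22), (-24, 24)) = 67.2086
d((25, -22), (15, -8)) = 17.2047
d((25, -22), (4, 13)) = 40.8167
d((28, -17), (8, 18)) = 40.3113
d((28, -17), (14, 30)) = 49.0408
d((28, -17), (19, 0)) = 19.2354
d((28, -17), (-24, 24)) = 66.2193
d((28, -17), (15, -8)) = 15.8114
d((28, -17), (4, 13)) = 38.4187
d((8, 18), (14, 30)) = 13.4164
d((8, 18), (19, 0)) = 21.095
d((8, 18), (-24, 24)) = 32.5576
d((8, 18), (15, -8)) = 26.9258
d((8, 18), (4, 13)) = 6.4031
d((14, 30), (19, 0)) = 30.4138
d((14, 30), (-24, 24)) = 38.4708
d((14, 30), (15, -8)) = 38.0132
d((14, 30), (4, 13)) = 19.7231
d((19, 0), (-24, 24)) = 49.2443
d((19, 0), (15, -8)) = 8.9443
d((19, 0), (4, 13)) = 19.8494
d((-24, 24), (15, -8)) = 50.448
d((-24, 24), (4, 13)) = 30.0832
d((15, -8), (4, 13)) = 23.7065

Closest pair: (25, -22) and (28, -17) with distance 5.831

The closest pair is (25, -22) and (28, -17) with Euclidean distance 5.831. For 8 points, brute-force pairwise comparison is shown above. For large n, the divide-and-conquer algorithm (sort by x, recurse on halves, check the dividing strip) achieves O(n log n).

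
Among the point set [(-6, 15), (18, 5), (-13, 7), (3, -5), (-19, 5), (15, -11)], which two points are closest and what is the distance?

Computing all pairwise distances among 6 points:

d((-6, 15), (18, 5)) = 26.0
d((-6, 15), (-13, 7)) = 10.6301
d((-6, 15), (3, -5)) = 21.9317
d((-6, 15), (-19, 5)) = 16.4012
d((-6, 15), (15, -11)) = 33.4215
d((18, 5), (-13, 7)) = 31.0644
d((18, 5), (3, -5)) = 18.0278
d((18, 5), (-19, 5)) = 37.0
d((18, 5), (15, -11)) = 16.2788
d((-13, 7), (3, -5)) = 20.0
d((-13, 7), (-19, 5)) = 6.3246 <-- minimum
d((-13, 7), (15, -11)) = 33.2866
d((3, -5), (-19, 5)) = 24.1661
d((3, -5), (15, -11)) = 13.4164
d((-19, 5), (15, -11)) = 37.5766

Closest pair: (-13, 7) and (-19, 5) with distance 6.3246

The closest pair is (-13, 7) and (-19, 5) with Euclidean distance 6.3246. For 6 points, brute-force pairwise comparison is shown above. For large n, the divide-and-conquer algorithm (sort by x, recurse on halves, check the dividing strip) achieves O(n log n).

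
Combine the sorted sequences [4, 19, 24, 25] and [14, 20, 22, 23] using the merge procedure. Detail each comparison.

Merging process:

Compare 4 vs 14: take 4 from left. Merged: [4]
Compare 19 vs 14: take 14 from right. Merged: [4, 14]
Compare 19 vs 20: take 19 from left. Merged: [4, 14, 19]
Compare 24 vs 20: take 20 from right. Merged: [4, 14, 19, 20]
Compare 24 vs 22: take 22 from right. Merged: [4, 14, 19, 20, 22]
Compare 24 vs 23: take 23 from right. Merged: [4, 14, 19, 20, 22, 23]
Append remaining from left: [24, 25]. Merged: [4, 14, 19, 20, 22, 23, 24, 25]

Final merged array: [4, 14, 19, 20, 22, 23, 24, 25]
Total comparisons: 6

The merged array is [4, 14, 19, 20, 22, 23, 24, 25], requiring 6 comparisons. The merge step runs in O(n) time where n is the total number of elements.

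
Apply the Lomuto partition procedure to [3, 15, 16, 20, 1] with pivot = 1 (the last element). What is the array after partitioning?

Lomuto partition with pivot = 1:

Initial array: [3, 15, 16, 20, 1]

arr[0]=3 > 1: no swap
arr[1]=15 > 1: no swap
arr[2]=16 > 1: no swap
arr[3]=20 > 1: no swap

Place pivot at position 0: [1, 15, 16, 20, 3]
Pivot position: 0

After partitioning with pivot 1, the array becomes [1, 15, 16, 20, 3]. The pivot is placed at index 0. All elements to the left of the pivot are <= 1, and all elements to the right are > 1.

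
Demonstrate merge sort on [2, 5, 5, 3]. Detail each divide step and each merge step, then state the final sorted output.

Merge sort trace:

Split: [2, 5, 5, 3] -> [2, 5] and [5, 3]
  Split: [2, 5] -> [2] and [5]
  Merge: [2] + [5] -> [2, 5]
  Split: [5, 3] -> [5] and [3]
  Merge: [5] + [3] -> [3, 5]
Merge: [2, 5] + [3, 5] -> [2, 3, 5, 5]

Final sorted array: [2, 3, 5, 5]

The merge sort proceeds by recursively splitting the array and merging sorted halves.
After all merges, the sorted array is [2, 3, 5, 5].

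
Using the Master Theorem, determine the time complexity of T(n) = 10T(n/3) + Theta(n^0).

Master Theorem for T(n) = 10T(n/3) + O(n^0):

a = 10, b = 3, c = 0
log_b(a) = log_3(10) = 2.0959

Case 1: c = 0 < log_3(10) = 2.0959
T(n) = O(n^(log_3 10))

For T(n) = 10T(n/3) + O(n^0): log_3(10) = 2.0959. This is Case 1 of the Master Theorem (c < log_b(a), work dominated by leaves), giving O(n^(log_3 10)).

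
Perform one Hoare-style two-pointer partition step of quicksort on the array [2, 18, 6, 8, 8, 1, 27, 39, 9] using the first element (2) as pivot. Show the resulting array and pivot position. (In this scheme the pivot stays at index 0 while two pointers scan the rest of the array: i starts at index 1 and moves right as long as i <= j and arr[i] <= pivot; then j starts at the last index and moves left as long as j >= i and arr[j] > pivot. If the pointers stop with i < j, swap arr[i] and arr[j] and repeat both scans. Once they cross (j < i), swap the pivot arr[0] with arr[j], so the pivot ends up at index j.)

Hoare-style two-pointer partition with pivot = 2:

Initial array: [2, 18, 6, 8, 8, 1, 27, 39, 9]

Pointers start at i = 1, j = 8.
i stops at index 1 (arr[1]=18 > 2), j stops at index 5 (arr[5]=1 <= 2): swap arr[1] and arr[5], array becomes [2, 1, 6, 8, 8, 18, 27, 39, 9]
i ends at 2, j ends at 1: the pointers have crossed (j < i), so scanning stops.

Swap pivot arr[0] with arr[1] to place pivot at position 1: [1, 2, 6, 8, 8, 18, 27, 39, 9]
Pivot position: 1

After partitioning with pivot 2, the array becomes [1, 2, 6, 8, 8, 18, 27, 39, 9]. The pivot is placed at index 1. All elements to the left of the pivot are <= 2, and all elements to the right are > 2.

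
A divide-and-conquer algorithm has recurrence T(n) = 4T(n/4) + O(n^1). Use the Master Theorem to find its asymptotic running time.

Master Theorem for T(n) = 4T(n/4) + O(n^1):

a = 4, b = 4, c = 1
log_b(a) = log_4(4) = 1.0000

Case 2: c = 1 = log_4(4) = 1.0000
T(n) = O(n^1 log n) = O(n log n)

For T(n) = 4T(n/4) + O(n^1): log_4(4) = 1.0000. This is Case 2 of the Master Theorem (c = log_b(a), equal work at all levels), giving O(n log n).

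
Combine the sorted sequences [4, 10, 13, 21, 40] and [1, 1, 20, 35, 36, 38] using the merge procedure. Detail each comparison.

Merging process:

Compare 4 vs 1: take 1 from right. Merged: [1]
Compare 4 vs 1: take 1 from right. Merged: [1, 1]
Compare 4 vs 20: take 4 from left. Merged: [1, 1, 4]
Compare 10 vs 20: take 10 from left. Merged: [1, 1, 4, 10]
Compare 13 vs 20: take 13 from left. Merged: [1, 1, 4, 10, 13]
Compare 21 vs 20: take 20 from right. Merged: [1, 1, 4, 10, 13, 20]
Compare 21 vs 35: take 21 from left. Merged: [1, 1, 4, 10, 13, 20, 21]
Compare 40 vs 35: take 35 from right. Merged: [1, 1, 4, 10, 13, 20, 21, 35]
Compare 40 vs 36: take 36 from right. Merged: [1, 1, 4, 10, 13, 20, 21, 35, 36]
Compare 40 vs 38: take 38 from right. Merged: [1, 1, 4, 10, 13, 20, 21, 35, 36, 38]
Append remaining from left: [40]. Merged: [1, 1, 4, 10, 13, 20, 21, 35, 36, 38, 40]

Final merged array: [1, 1, 4, 10, 13, 20, 21, 35, 36, 38, 40]
Total comparisons: 10

The merged array is [1, 1, 4, 10, 13, 20, 21, 35, 36, 38, 40], requiring 10 comparisons. The merge step runs in O(n) time where n is the total number of elements.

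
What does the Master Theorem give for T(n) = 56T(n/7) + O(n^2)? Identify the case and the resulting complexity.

Master Theorem for T(n) = 56T(n/7) + O(n^2):

a = 56, b = 7, c = 2
log_b(a) = log_7(56) = 2.0686

Case 1: c = 2 < log_7(56) = 2.0686
T(n) = O(n^(log_7 56))

For T(n) = 56T(n/7) + O(n^2): log_7(56) = 2.0686. This is Case 1 of the Master Theorem (c < log_b(a), work dominated by leaves), giving O(n^(log_7 56)).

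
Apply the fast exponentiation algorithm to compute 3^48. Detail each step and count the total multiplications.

Computing 3^48 by squaring (build up from 3^1; each line after the first costs one multiplication):

3^1 = 3
3^2 = (3^1)^2 = 3^2 = 9
3^3 = 3 * 3^2 = 3 * 9 = 27
3^6 = (3^3)^2 = 27^2 = 729
3^12 = (3^6)^2 = 729^2 = 531441
3^24 = (3^12)^2 = 531441^2 = 282429536481
3^48 = (3^24)^2 = 282429536481^2 = 79766443076872509863361

Result: 79766443076872509863361
Multiplications needed: 6 (6 lines after 3^1)

3^48 = 79766443076872509863361. Using exponentiation by squaring, this requires 6 multiplications. The key idea: if the exponent is even, square the half-power; if odd, multiply by the base once.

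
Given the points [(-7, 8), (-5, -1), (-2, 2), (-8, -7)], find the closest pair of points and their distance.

Computing all pairwise distances among 4 points:

d((-7, 8), (-5, -1)) = 9.2195
d((-7, 8), (-2, 2)) = 7.8102
d((-7, 8), (-8, -7)) = 15.0333
d((-5, -1), (-2, 2)) = 4.2426 <-- minimum
d((-5, -1), (-8, -7)) = 6.7082
d((-2, 2), (-8, -7)) = 10.8167

Closest pair: (-5, -1) and (-2, 2) with distance 4.2426

The closest pair is (-5, -1) and (-2, 2) with Euclidean distance 4.2426. For 4 points, brute-force pairwise comparison is shown above. For large n, the divide-and-conquer algorithm (sort by x, recurse on halves, check the dividing strip) achieves O(n log n).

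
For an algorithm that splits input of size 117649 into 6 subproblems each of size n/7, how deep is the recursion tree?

For divide and conquer with division factor 7:

Problem sizes at each level:
Level 0: 117649
Level 1: 16807
Level 2: 2401
Level 3: 343
Level 4: 49
Level 5: 7
Level 6: 1

The root is level 0 and the size-1 base case is level 6 (the tree spans levels 0 through 6, i.e. 7 levels counting the root), so the depth is the number of divisions: log_7(117649) = 6

The recursion tree depth is log_7(117649) = 6. At each level, the problem size is divided by 7, so it takes 6 divisions to reduce to a base case of size 1. The algorithm makes 6 recursive calls at each level.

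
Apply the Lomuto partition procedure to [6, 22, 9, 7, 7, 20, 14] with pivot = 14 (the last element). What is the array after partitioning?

Lomuto partition with pivot = 14:

Initial array: [6, 22, 9, 7, 7, 20, 14]

arr[0]=6 <= 14: swap with position 0, array becomes [6, 22, 9, 7, 7, 20, 14]
arr[1]=22 > 14: no swap
arr[2]=9 <= 14: swap with position 1, array becomes [6, 9, 22, 7, 7, 20, 14]
arr[3]=7 <= 14: swap with position 2, array becomes [6, 9, 7, 22, 7, 20, 14]
arr[4]=7 <= 14: swap with position 3, array becomes [6, 9, 7, 7, 22, 20, 14]
arr[5]=20 > 14: no swap

Place pivot at position 4: [6, 9, 7, 7, 14, 20, 22]
Pivot position: 4

After partitioning with pivot 14, the array becomes [6, 9, 7, 7, 14, 20, 22]. The pivot is placed at index 4. All elements to the left of the pivot are <= 14, and all elements to the right are > 14.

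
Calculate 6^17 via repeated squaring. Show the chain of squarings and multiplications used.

Computing 6^17 by squaring (build up from 6^1; each line after the first costs one multiplication):

6^1 = 6
6^2 = (6^1)^2 = 6^2 = 36
6^4 = (6^2)^2 = 36^2 = 1296
6^8 = (6^4)^2 = 1296^2 = 1679616
6^16 = (6^8)^2 = 1679616^2 = 2821109907456
6^17 = 6 * 6^16 = 6 * 2821109907456 = 16926659444736

Result: 16926659444736
Multiplications needed: 5 (5 lines after 6^1)

6^17 = 16926659444736. Using exponentiation by squaring, this requires 5 multiplications. The key idea: if the exponent is even, square the half-power; if odd, multiply by the base once.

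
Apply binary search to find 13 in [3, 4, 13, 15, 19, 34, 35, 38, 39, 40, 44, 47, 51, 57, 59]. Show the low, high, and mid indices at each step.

Binary search for 13 in [3, 4, 13, 15, 19, 34, 35, 38, 39, 40, 44, 47, 51, 57, 59]:

lo=0, hi=14, mid=7, arr[mid]=38 -> 38 > 13, search left half
lo=0, hi=6, mid=3, arr[mid]=15 -> 15 > 13, search left half
lo=0, hi=2, mid=1, arr[mid]=4 -> 4 < 13, search right half
lo=2, hi=2, mid=2, arr[mid]=13 -> Found target at index 2!

Binary search finds 13 at index 2 after 4 comparisons. The search repeatedly halves the search space by comparing with the middle element.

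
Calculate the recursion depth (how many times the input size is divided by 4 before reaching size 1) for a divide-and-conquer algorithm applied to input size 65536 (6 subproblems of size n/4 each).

For divide and conquer with division factor 4:

Problem sizes at each level:
Level 0: 65536
Level 1: 16384
Level 2: 4096
Level 3: 1024
Level 4: 256
Level 5: 64
Level 6: 16
Level 7: 4
Level 8: 1

The root is level 0 and the size-1 base case is level 8 (the tree spans levels 0 through 8, i.e. 9 levels counting the root), so the depth is the number of divisions: log_4(65536) = 8

The recursion tree depth is log_4(65536) = 8. At each level, the problem size is divided by 4, so it takes 8 divisions to reduce to a base case of size 1. The algorithm makes 6 recursive calls at each level.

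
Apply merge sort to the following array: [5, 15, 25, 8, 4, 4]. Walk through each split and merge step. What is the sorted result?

Merge sort trace:

Split: [5, 15, 25, 8, 4, 4] -> [5, 15, 25] and [8, 4, 4]
  Split: [5, 15, 25] -> [5] and [15, 25]
    Split: [15, 25] -> [15] and [25]
    Merge: [15] + [25] -> [15, 25]
  Merge: [5] + [15, 25] -> [5, 15, 25]
  Split: [8, 4, 4] -> [8] and [4, 4]
    Split: [4, 4] -> [4] and [4]
    Merge: [4] + [4] -> [4, 4]
  Merge: [8] + [4, 4] -> [4, 4, 8]
Merge: [5, 15, 25] + [4, 4, 8] -> [4, 4, 5, 8, 15, 25]

Final sorted array: [4, 4, 5, 8, 15, 25]

The merge sort proceeds by recursively splitting the array and merging sorted halves.
After all merges, the sorted array is [4, 4, 5, 8, 15, 25].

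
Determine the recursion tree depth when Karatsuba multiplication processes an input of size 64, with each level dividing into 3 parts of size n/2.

For divide and conquer with division factor 2:

Problem sizes at each level:
Level 0: 64
Level 1: 32
Level 2: 16
Level 3: 8
Level 4: 4
Level 5: 2
Level 6: 1

The root is level 0 and the size-1 base case is level 6 (the tree spans levels 0 through 6, i.e. 7 levels counting the root), so the depth is the number of divisions: log_2(64) = 6

The recursion tree depth is log_2(64) = 6. At each level, the problem size is divided by 2, so it takes 6 divisions to reduce to a base case of size 1. The algorithm makes 3 recursive calls at each level.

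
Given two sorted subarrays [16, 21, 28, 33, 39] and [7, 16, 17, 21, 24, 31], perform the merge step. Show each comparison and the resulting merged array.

Merging process:

Compare 16 vs 7: take 7 from right. Merged: [7]
Compare 16 vs 16: take 16 from left. Merged: [7, 16]
Compare 21 vs 16: take 16 from right. Merged: [7, 16, 16]
Compare 21 vs 17: take 17 from right. Merged: [7, 16, 16, 17]
Compare 21 vs 21: take 21 from left. Merged: [7, 16, 16, 17, 21]
Compare 28 vs 21: take 21 from right. Merged: [7, 16, 16, 17, 21, 21]
Compare 28 vs 24: take 24 from right. Merged: [7, 16, 16, 17, 21, 21, 24]
Compare 28 vs 31: take 28 from left. Merged: [7, 16, 16, 17, 21, 21, 24, 28]
Compare 33 vs 31: take 31 from right. Merged: [7, 16, 16, 17, 21, 21, 24, 28, 31]
Append remaining from left: [33, 39]. Merged: [7, 16, 16, 17, 21, 21, 24, 28, 31, 33, 39]

Final merged array: [7, 16, 16, 17, 21, 21, 24, 28, 31, 33, 39]
Total comparisons: 9

The merged array is [7, 16, 16, 17, 21, 21, 24, 28, 31, 33, 39], requiring 9 comparisons. The merge step runs in O(n) time where n is the total number of elements.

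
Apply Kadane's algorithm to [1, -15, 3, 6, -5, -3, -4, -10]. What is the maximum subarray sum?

Using Kadane's algorithm on [1, -15, 3, 6, -5, -3, -4, -10]:

Scanning through the array:
Position 1 (value -15): max_ending_here = -14, max_so_far = 1
Position 2 (value 3): max_ending_here = 3, max_so_far = 3
Position 3 (value 6): max_ending_here = 9, max_so_far = 9
Position 4 (value -5): max_ending_here = 4, max_so_far = 9
Position 5 (value -3): max_ending_here = 1, max_so_far = 9
Position 6 (value -4): max_ending_here = -3, max_so_far = 9
Position 7 (value -10): max_ending_here = -10, max_so_far = 9

Maximum subarray: [3, 6]
Maximum sum: 9

The maximum subarray is [3, 6] with sum 9. This subarray runs from index 2 to index 3.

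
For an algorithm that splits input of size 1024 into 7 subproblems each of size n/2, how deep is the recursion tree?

For divide and conquer with division factor 2:

Problem sizes at each level:
Level 0: 1024
Level 1: 512
Level 2: 256
Level 3: 128
Level 4: 64
Level 5: 32
Level 6: 16
Level 7: 8
Level 8: 4
Level 9: 2
Level 10: 1

The root is level 0 and the size-1 base case is level 10 (the tree spans levels 0 through 10, i.e. 11 levels counting the root), so the depth is the number of divisions: log_2(1024) = 10

The recursion tree depth is log_2(1024) = 10. At each level, the problem size is divided by 2, so it takes 10 divisions to reduce to a base case of size 1. The algorithm makes 7 recursive calls at each level.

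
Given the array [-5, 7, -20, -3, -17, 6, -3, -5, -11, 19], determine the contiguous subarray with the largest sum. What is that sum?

Using Kadane's algorithm on [-5, 7, -20, -3, -17, 6, -3, -5, -11, 19]:

Scanning through the array:
Position 1 (value 7): max_ending_here = 7, max_so_far = 7
Position 2 (value -20): max_ending_here = -13, max_so_far = 7
Position 3 (value -3): max_ending_here = -3, max_so_far = 7
Position 4 (value -17): max_ending_here = -17, max_so_far = 7
Position 5 (value 6): max_ending_here = 6, max_so_far = 7
Position 6 (value -3): max_ending_here = 3, max_so_far = 7
Position 7 (value -5): max_ending_here = -2, max_so_far = 7
Position 8 (value -11): max_ending_here = -11, max_so_far = 7
Position 9 (value 19): max_ending_here = 19, max_so_far = 19

Maximum subarray: [19]
Maximum sum: 19

The maximum subarray is [19] with sum 19. This subarray runs from index 9 to index 9.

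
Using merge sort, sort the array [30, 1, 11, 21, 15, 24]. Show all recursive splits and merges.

Merge sort trace:

Split: [30, 1, 11, 21, 15, 24] -> [30, 1, 11] and [21, 15, 24]
  Split: [30, 1, 11] -> [30] and [1, 11]
    Split: [1, 11] -> [1] and [11]
    Merge: [1] + [11] -> [1, 11]
  Merge: [30] + [1, 11] -> [1, 11, 30]
  Split: [21, 15, 24] -> [21] and [15, 24]
    Split: [15, 24] -> [15] and [24]
    Merge: [15] + [24] -> [15, 24]
  Merge: [21] + [15, 24] -> [15, 21, 24]
Merge: [1, 11, 30] + [15, 21, 24] -> [1, 11, 15, 21, 24, 30]

Final sorted array: [1, 11, 15, 21, 24, 30]

The merge sort proceeds by recursively splitting the array and merging sorted halves.
After all merges, the sorted array is [1, 11, 15, 21, 24, 30].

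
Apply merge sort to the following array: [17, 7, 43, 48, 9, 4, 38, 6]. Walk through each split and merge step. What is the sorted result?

Merge sort trace:

Split: [17, 7, 43, 48, 9, 4, 38, 6] -> [17, 7, 43, 48] and [9, 4, 38, 6]
  Split: [17, 7, 43, 48] -> [17, 7] and [43, 48]
    Split: [17, 7] -> [17] and [7]
    Merge: [17] + [7] -> [7, 17]
    Split: [43, 48] -> [43] and [48]
    Merge: [43] + [48] -> [43, 48]
  Merge: [7, 17] + [43, 48] -> [7, 17, 43, 48]
  Split: [9, 4, 38, 6] -> [9, 4] and [38, 6]
    Split: [9, 4] -> [9] and [4]
    Merge: [9] + [4] -> [4, 9]
    Split: [38, 6] -> [38] and [6]
    Merge: [38] + [6] -> [6, 38]
  Merge: [4, 9] + [6, 38] -> [4, 6, 9, 38]
Merge: [7, 17, 43, 48] + [4, 6, 9, 38] -> [4, 6, 7, 9, 17, 38, 43, 48]

Final sorted array: [4, 6, 7, 9, 17, 38, 43, 48]

The merge sort proceeds by recursively splitting the array and merging sorted halves.
After all merges, the sorted array is [4, 6, 7, 9, 17, 38, 43, 48].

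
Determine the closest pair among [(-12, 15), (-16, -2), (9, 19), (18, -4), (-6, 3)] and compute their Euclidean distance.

Computing all pairwise distances among 5 points:

d((-12, 15), (-16, -2)) = 17.4642
d((-12, 15), (9, 19)) = 21.3776
d((-12, 15), (18, -4)) = 35.5106
d((-12, 15), (-6, 3)) = 13.4164
d((-16, -2), (9, 19)) = 32.6497
d((-16, -2), (18, -4)) = 34.0588
d((-16, -2), (-6, 3)) = 11.1803 <-- minimum
d((9, 19), (18, -4)) = 24.6982
d((9, 19), (-6, 3)) = 21.9317
d((18, -4), (-6, 3)) = 25.0

Closest pair: (-16, -2) and (-6, 3) with distance 11.1803

The closest pair is (-16, -2) and (-6, 3) with Euclidean distance 11.1803. For 5 points, brute-force pairwise comparison is shown above. For large n, the divide-and-conquer algorithm (sort by x, recurse on halves, check the dividing strip) achieves O(n log n).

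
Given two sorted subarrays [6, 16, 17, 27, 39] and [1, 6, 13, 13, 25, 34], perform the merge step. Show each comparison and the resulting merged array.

Merging process:

Compare 6 vs 1: take 1 from right. Merged: [1]
Compare 6 vs 6: take 6 from left. Merged: [1, 6]
Compare 16 vs 6: take 6 from right. Merged: [1, 6, 6]
Compare 16 vs 13: take 13 from right. Merged: [1, 6, 6, 13]
Compare 16 vs 13: take 13 from right. Merged: [1, 6, 6, 13, 13]
Compare 16 vs 25: take 16 from left. Merged: [1, 6, 6, 13, 13, 16]
Compare 17 vs 25: take 17 from left. Merged: [1, 6, 6, 13, 13, 16, 17]
Compare 27 vs 25: take 25 from right. Merged: [1, 6, 6, 13, 13, 16, 17, 25]
Compare 27 vs 34: take 27 from left. Merged: [1, 6, 6, 13, 13, 16, 17, 25, 27]
Compare 39 vs 34: take 34 from right. Merged: [1, 6, 6, 13, 13, 16, 17, 25, 27, 34]
Append remaining from left: [39]. Merged: [1, 6, 6, 13, 13, 16, 17, 25, 27, 34, 39]

Final merged array: [1, 6, 6, 13, 13, 16, 17, 25, 27, 34, 39]
Total comparisons: 10

The merged array is [1, 6, 6, 13, 13, 16, 17, 25, 27, 34, 39], requiring 10 comparisons. The merge step runs in O(n) time where n is the total number of elements.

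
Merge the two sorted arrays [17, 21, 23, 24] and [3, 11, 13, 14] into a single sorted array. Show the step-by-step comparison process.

Merging process:

Compare 17 vs 3: take 3 from right. Merged: [3]
Compare 17 vs 11: take 11 from right. Merged: [3, 11]
Compare 17 vs 13: take 13 from right. Merged: [3, 11, 13]
Compare 17 vs 14: take 14 from right. Merged: [3, 11, 13, 14]
Append remaining from left: [17, 21, 23, 24]. Merged: [3, 11, 13, 14, 17, 21, 23, 24]

Final merged array: [3, 11, 13, 14, 17, 21, 23, 24]
Total comparisons: 4

The merged array is [3, 11, 13, 14, 17, 21, 23, 24], requiring 4 comparisons. The merge step runs in O(n) time where n is the total number of elements.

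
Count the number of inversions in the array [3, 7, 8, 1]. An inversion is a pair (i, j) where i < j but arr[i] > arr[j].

Finding inversions in [3, 7, 8, 1]:

(0, 3): arr[0]=3 > arr[3]=1
(1, 3): arr[1]=7 > arr[3]=1
(2, 3): arr[2]=8 > arr[3]=1

Total inversions: 3

The array has 3 inversion(s): (0,3), (1,3), (2,3). Each pair (i,j) satisfies i < j and arr[i] > arr[j].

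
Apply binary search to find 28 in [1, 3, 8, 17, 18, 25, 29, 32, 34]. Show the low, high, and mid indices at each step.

Binary search for 28 in [1, 3, 8, 17, 18, 25, 29, 32, 34]:

lo=0, hi=8, mid=4, arr[mid]=18 -> 18 < 28, search right half
lo=5, hi=8, mid=6, arr[mid]=29 -> 29 > 28, search left half
lo=5, hi=5, mid=5, arr[mid]=25 -> 25 < 28, search right half
lo=6 > hi=5, target 28 not found

Binary search determines that 28 is not in the array after 3 comparisons. The search space was exhausted without finding the target.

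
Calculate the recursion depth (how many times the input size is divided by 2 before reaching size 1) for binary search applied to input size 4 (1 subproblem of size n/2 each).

For divide and conquer with division factor 2:

Problem sizes at each level:
Level 0: 4
Level 1: 2
Level 2: 1

The root is level 0 and the size-1 base case is level 2 (the tree spans levels 0 through 2, i.e. 3 levels counting the root), so the depth is the number of divisions: log_2(4) = 2

The recursion tree depth is log_2(4) = 2. At each level, the problem size is divided by 2, so it takes 2 divisions to reduce to a base case of size 1. The algorithm makes 1 recursive call at each level.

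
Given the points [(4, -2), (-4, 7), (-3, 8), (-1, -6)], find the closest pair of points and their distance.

Computing all pairwise distances among 4 points:

d((4, -2), (-4, 7)) = 12.0416
d((4, -2), (-3, 8)) = 12.2066
d((4, -2), (-1, -6)) = 6.4031
d((-4, 7), (-3, 8)) = 1.4142 <-- minimum
d((-4, 7), (-1, -6)) = 13.3417
d((-3, 8), (-1, -6)) = 14.1421

Closest pair: (-4, 7) and (-3, 8) with distance 1.4142

The closest pair is (-4, 7) and (-3, 8) with Euclidean distance 1.4142. For 4 points, brute-force pairwise comparison is shown above. For large n, the divide-and-conquer algorithm (sort by x, recurse on halves, check the dividing strip) achieves O(n log n).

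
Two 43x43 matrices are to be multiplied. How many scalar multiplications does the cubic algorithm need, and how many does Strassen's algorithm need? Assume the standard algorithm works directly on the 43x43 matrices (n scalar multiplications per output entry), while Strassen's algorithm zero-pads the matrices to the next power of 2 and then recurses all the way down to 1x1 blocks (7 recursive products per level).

Matrix multiplication for 43x43 matrices:

Strassen's algorithm requires power-of-2 dimensions. Pad 43x43 to 64x64 (next power of 2).

Standard algorithm: 43^3 = 79507 multiplications
Strassen's algorithm: 7^(log2(64)) = 7^6 = 117649 multiplications
Difference: 79507 - 117649 = -38142 (Strassen uses MORE here due to padding overhead — for small or just-over-power-of-2 n, padding can outweigh the per-level savings)

Standard: 79507 multiplications (43^3). Strassen: 117649 multiplications (7^6, after padding to 64x64). Strassen reduces 8 recursive multiplications to 7 at each level.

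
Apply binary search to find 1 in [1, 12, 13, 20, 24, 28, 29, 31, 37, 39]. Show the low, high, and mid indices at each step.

Binary search for 1 in [1, 12, 13, 20, 24, 28, 29, 31, 37, 39]:

lo=0, hi=9, mid=4, arr[mid]=24 -> 24 > 1, search left half
lo=0, hi=3, mid=1, arr[mid]=12 -> 12 > 1, search left half
lo=0, hi=0, mid=0, arr[mid]=1 -> Found target at index 0!

Binary search finds 1 at index 0 after 3 comparisons. The search repeatedly halves the search space by comparing with the middle element.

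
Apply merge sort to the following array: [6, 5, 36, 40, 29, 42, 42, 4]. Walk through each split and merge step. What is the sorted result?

Merge sort trace:

Split: [6, 5, 36, 40, 29, 42, 42, 4] -> [6, 5, 36, 40] and [29, 42, 42, 4]
  Split: [6, 5, 36, 40] -> [6, 5] and [36, 40]
    Split: [6, 5] -> [6] and [5]
    Merge: [6] + [5] -> [5, 6]
    Split: [36, 40] -> [36] and [40]
    Merge: [36] + [40] -> [36, 40]
  Merge: [5, 6] + [36, 40] -> [5, 6, 36, 40]
  Split: [29, 42, 42, 4] -> [29, 42] and [42, 4]
    Split: [29, 42] -> [29] and [42]
    Merge: [29] + [42] -> [29, 42]
    Split: [42, 4] -> [42] and [4]
    Merge: [42] + [4] -> [4, 42]
  Merge: [29, 42] + [4, 42] -> [4, 29, 42, 42]
Merge: [5, 6, 36, 40] + [4, 29, 42, 42] -> [4, 5, 6, 29, 36, 40, 42, 42]

Final sorted array: [4, 5, 6, 29, 36, 40, 42, 42]

The merge sort proceeds by recursively splitting the array and merging sorted halves.
After all merges, the sorted array is [4, 5, 6, 29, 36, 40, 42, 42].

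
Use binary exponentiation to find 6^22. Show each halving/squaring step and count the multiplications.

Computing 6^22 by squaring (build up from 6^1; each line after the first costs one multiplication):

6^1 = 6
6^2 = (6^1)^2 = 6^2 = 36
6^4 = (6^2)^2 = 36^2 = 1296
6^5 = 6 * 6^4 = 6 * 1296 = 7776
6^10 = (6^5)^2 = 7776^2 = 60466176
6^11 = 6 * 6^10 = 6 * 60466176 = 362797056
6^22 = (6^11)^2 = 362797056^2 = 131621703842267136

Result: 131621703842267136
Multiplications needed: 6 (6 lines after 6^1)

6^22 = 131621703842267136. Using exponentiation by squaring, this requires 6 multiplications. The key idea: if the exponent is even, square the half-power; if odd, multiply by the base once.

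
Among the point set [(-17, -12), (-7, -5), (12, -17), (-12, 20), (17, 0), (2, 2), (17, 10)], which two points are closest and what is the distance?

Computing all pairwise distances among 7 points:

d((-17, -12), (-7, -5)) = 12.2066
d((-17, -12), (12, -17)) = 29.4279
d((-17, -12), (-12, 20)) = 32.3883
d((-17, -12), (17, 0)) = 36.0555
d((-17, -12), (2, 2)) = 23.6008
d((-17, -12), (17, 10)) = 40.4969
d((-7, -5), (12, -17)) = 22.4722
d((-7, -5), (-12, 20)) = 25.4951
d((-7, -5), (17, 0)) = 24.5153
d((-7, -5), (2, 2)) = 11.4018
d((-7, -5), (17, 10)) = 28.3019
d((12, -17), (-12, 20)) = 44.1022
d((12, -17), (17, 0)) = 17.72
d((12, -17), (2, 2)) = 21.4709
d((12, -17), (17, 10)) = 27.4591
d((-12, 20), (17, 0)) = 35.2278
d((-12, 20), (2, 2)) = 22.8035
d((-12, 20), (17, 10)) = 30.6757
d((17, 0), (2, 2)) = 15.1327
d((17, 0), (17, 10)) = 10.0 <-- minimum
d((2, 2), (17, 10)) = 17.0

Closest pair: (17, 0) and (17, 10) with distance 10.0

The closest pair is (17, 0) and (17, 10) with Euclidean distance 10.0. For 7 points, brute-force pairwise comparison is shown above. For large n, the divide-and-conquer algorithm (sort by x, recurse on halves, check the dividing strip) achieves O(n log n).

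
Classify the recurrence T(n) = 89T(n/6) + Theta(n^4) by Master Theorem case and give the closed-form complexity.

Master Theorem for T(n) = 89T(n/6) + O(n^4):

a = 89, b = 6, c = 4
log_b(a) = log_6(89) = 2.5052

Case 3: c = 4 > log_6(89) = 2.5052
T(n) = O(n^4) = O(n^4)

For T(n) = 89T(n/6) + O(n^4): log_6(89) = 2.5052. This is Case 3 of the Master Theorem (c > log_b(a), work dominated by root), giving O(n^4).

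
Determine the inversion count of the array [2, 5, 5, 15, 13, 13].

Finding inversions in [2, 5, 5, 15, 13, 13]:

(3, 4): arr[3]=15 > arr[4]=13
(3, 5): arr[3]=15 > arr[5]=13

Total inversions: 2

The array has 2 inversion(s): (3,4), (3,5). Each pair (i,j) satisfies i < j and arr[i] > arr[j].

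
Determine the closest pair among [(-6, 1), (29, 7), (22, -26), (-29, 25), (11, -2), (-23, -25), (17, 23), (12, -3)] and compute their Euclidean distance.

Computing all pairwise distances among 8 points:

d((-6, 1), (29, 7)) = 35.5106
d((-6, 1), (22, -26)) = 38.8973
d((-6, 1), (-29, 25)) = 33.2415
d((-6, 1), (11, -2)) = 17.2627
d((-6, 1), (-23, -25)) = 31.0644
d((-6, 1), (17, 23)) = 31.8277
d((-6, 1), (12, -3)) = 18.4391
d((29, 7), (22, -26)) = 33.7343
d((29, 7), (-29, 25)) = 60.7289
d((29, 7), (11, -2)) = 20.1246
d((29, 7), (-23, -25)) = 61.0574
d((29, 7), (17, 23)) = 20.0
d((29, 7), (12, -3)) = 19.7231
d((22, -26), (-29, 25)) = 72.1249
d((22, -26), (11, -2)) = 26.4008
d((22, -26), (-23, -25)) = 45.0111
d((22, -26), (17, 23)) = 49.2544
d((22, -26), (12, -3)) = 25.0799
d((-29, 25), (11, -2)) = 48.2597
d((-29, 25), (-23, -25)) = 50.3587
d((-29, 25), (17, 23)) = 46.0435
d((-29, 25), (12, -3)) = 49.6488
d((11, -2), (-23, -25)) = 41.0488
d((11, -2), (17, 23)) = 25.7099
d((11, -2), (12, -3)) = 1.4142 <-- minimum
d((-23, -25), (17, 23)) = 62.482
d((-23, -25), (12, -3)) = 41.3401
d((17, 23), (12, -3)) = 26.4764

Closest pair: (11, -2) and (12, -3) with distance 1.4142

The closest pair is (11, -2) and (12, -3) with Euclidean distance 1.4142. For 8 points, brute-force pairwise comparison is shown above. For large n, the divide-and-conquer algorithm (sort by x, recurse on halves, check the dividing strip) achieves O(n log n).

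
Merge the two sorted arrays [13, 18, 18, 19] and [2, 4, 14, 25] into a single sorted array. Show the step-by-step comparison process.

Merging process:

Compare 13 vs 2: take 2 from right. Merged: [2]
Compare 13 vs 4: take 4 from right. Merged: [2, 4]
Compare 13 vs 14: take 13 from left. Merged: [2, 4, 13]
Compare 18 vs 14: take 14 from right. Merged: [2, 4, 13, 14]
Compare 18 vs 25: take 18 from left. Merged: [2, 4, 13, 14, 18]
Compare 18 vs 25: take 18 from left. Merged: [2, 4, 13, 14, 18, 18]
Compare 19 vs 25: take 19 from left. Merged: [2, 4, 13, 14, 18, 18, 19]
Append remaining from right: [25]. Merged: [2, 4, 13, 14, 18, 18, 19, 25]

Final merged array: [2, 4, 13, 14, 18, 18, 19, 25]
Total comparisons: 7

The merged array is [2, 4, 13, 14, 18, 18, 19, 25], requiring 7 comparisons. The merge step runs in O(n) time where n is the total number of elements.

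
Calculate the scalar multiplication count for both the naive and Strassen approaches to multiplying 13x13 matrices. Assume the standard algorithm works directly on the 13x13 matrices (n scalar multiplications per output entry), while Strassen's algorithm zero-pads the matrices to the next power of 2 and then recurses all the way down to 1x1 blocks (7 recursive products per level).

Matrix multiplication for 13x13 matrices:

Strassen's algorithm requires power-of-2 dimensions. Pad 13x13 to 16x16 (next power of 2).

Standard algorithm: 13^3 = 2197 multiplications
Strassen's algorithm: 7^(log2(16)) = 7^4 = 2401 multiplications
Difference: 2197 - 2401 = -204 (Strassen uses MORE here due to padding overhead — for small or just-over-power-of-2 n, padding can outweigh the per-level savings)

Standard: 2197 multiplications (13^3). Strassen: 2401 multiplications (7^4, after padding to 16x16). Strassen reduces 8 recursive multiplications to 7 at each level.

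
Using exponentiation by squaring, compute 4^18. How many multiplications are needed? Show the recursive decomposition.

Computing 4^18 by squaring (build up from 4^1; each line after the first costs one multiplication):

4^1 = 4
4^2 = (4^1)^2 = 4^2 = 16
4^4 = (4^2)^2 = 16^2 = 256
4^8 = (4^4)^2 = 256^2 = 65536
4^9 = 4 * 4^8 = 4 * 65536 = 262144
4^18 = (4^9)^2 = 262144^2 = 68719476736

Result: 68719476736
Multiplications needed: 5 (5 lines after 4^1)

4^18 = 68719476736. Using exponentiation by squaring, this requires 5 multiplications. The key idea: if the exponent is even, square the half-power; if odd, multiply by the base once.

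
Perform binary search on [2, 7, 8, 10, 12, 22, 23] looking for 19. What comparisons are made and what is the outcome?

Binary search for 19 in [2, 7, 8, 10, 12, 22, 23]:

lo=0, hi=6, mid=3, arr[mid]=10 -> 10 < 19, search right half
lo=4, hi=6, mid=5, arr[mid]=22 -> 22 > 19, search left half
lo=4, hi=4, mid=4, arr[mid]=12 -> 12 < 19, search right half
lo=5 > hi=4, target 19 not found

Binary search determines that 19 is not in the array after 3 comparisons. The search space was exhausted without finding the target.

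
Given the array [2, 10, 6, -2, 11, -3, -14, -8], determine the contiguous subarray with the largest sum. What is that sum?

Using Kadane's algorithm on [2, 10, 6, -2, 11, -3, -14, -8]:

Scanning through the array:
Position 1 (value 10): max_ending_here = 12, max_so_far = 12
Position 2 (value 6): max_ending_here = 18, max_so_far = 18
Position 3 (value -2): max_ending_here = 16, max_so_far = 18
Position 4 (value 11): max_ending_here = 27, max_so_far = 27
Position 5 (value -3): max_ending_here = 24, max_so_far = 27
Position 6 (value -14): max_ending_here = 10, max_so_far = 27
Position 7 (value -8): max_ending_here = 2, max_so_far = 27

Maximum subarray: [2, 10, 6, -2, 11]
Maximum sum: 27

The maximum subarray is [2, 10, 6, -2, 11] with sum 27. This subarray runs from index 0 to index 4.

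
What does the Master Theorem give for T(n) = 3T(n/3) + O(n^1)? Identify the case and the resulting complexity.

Master Theorem for T(n) = 3T(n/3) + O(n^1):

a = 3, b = 3, c = 1
log_b(a) = log_3(3) = 1.0000

Case 2: c = 1 = log_3(3) = 1.0000
T(n) = O(n^1 log n) = O(n log n)

For T(n) = 3T(n/3) + O(n^1): log_3(3) = 1.0000. This is Case 2 of the Master Theorem (c = log_b(a), equal work at all levels), giving O(n log n).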